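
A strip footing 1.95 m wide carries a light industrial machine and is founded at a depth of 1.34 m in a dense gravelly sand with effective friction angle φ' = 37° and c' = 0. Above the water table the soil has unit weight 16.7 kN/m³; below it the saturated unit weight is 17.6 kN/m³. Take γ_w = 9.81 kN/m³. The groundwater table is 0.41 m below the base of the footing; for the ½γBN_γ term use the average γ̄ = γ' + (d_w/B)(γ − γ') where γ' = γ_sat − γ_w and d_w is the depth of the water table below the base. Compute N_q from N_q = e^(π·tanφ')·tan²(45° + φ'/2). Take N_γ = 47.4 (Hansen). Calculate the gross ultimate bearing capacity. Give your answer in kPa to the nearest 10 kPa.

tan37° = 0.7536, so N_q = e^(π×0.7536)·tan²(63.5°) = 10.669 × 4.023 = 42.92.
q = γ·D_f = 16.7 × 1.34 = 22.378 kPa.
γ' = 7.79 kN/m³; averaging over the depth B below the base, γ̄ = γ' + (d_w/B)(γ − γ') = 9.6634 kN/m³.
q·N_q = 22.378 × 42.92 = 960.46 kPa
0.5·γ·B·N_γ = 0.5 × 9.6634 × 1.95 × 47.4 = 446.59 kPa
q_ult = 960.46 + 446.59 = 1407.1 kPa.

q_ult ≈ 1410 kPa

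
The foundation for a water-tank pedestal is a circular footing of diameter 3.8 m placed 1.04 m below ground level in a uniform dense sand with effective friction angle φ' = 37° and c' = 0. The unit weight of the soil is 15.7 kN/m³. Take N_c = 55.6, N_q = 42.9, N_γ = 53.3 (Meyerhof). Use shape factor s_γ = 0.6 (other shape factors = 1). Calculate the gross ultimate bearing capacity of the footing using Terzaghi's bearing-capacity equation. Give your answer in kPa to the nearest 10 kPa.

q_ult ≈ 1650 kPa

q = γ·D_f = 15.7 × 1.04 = 16.328 kPa.
q·N_q = 16.328 × 42.9 = 700.47 kPa
0.5·γ·B·N_γ·s_γ = 0.5 × 15.7 × 3.8 × 53.3 × 0.6 = 953.96 kPa
q_ult = 700.47 + 953.96 = 1654.4 kPa.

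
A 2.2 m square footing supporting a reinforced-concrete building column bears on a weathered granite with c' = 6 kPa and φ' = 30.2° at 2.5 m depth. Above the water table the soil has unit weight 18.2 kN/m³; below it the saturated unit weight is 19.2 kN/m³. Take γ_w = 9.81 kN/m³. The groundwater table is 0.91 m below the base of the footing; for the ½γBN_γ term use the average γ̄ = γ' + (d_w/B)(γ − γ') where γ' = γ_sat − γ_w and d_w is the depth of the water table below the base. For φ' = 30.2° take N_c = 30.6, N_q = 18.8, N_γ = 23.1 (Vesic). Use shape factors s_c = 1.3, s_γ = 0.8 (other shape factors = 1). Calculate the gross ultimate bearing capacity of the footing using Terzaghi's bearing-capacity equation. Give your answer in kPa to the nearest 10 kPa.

q_ult ≈ 1360 kPa

Effective surcharge at the founding depth q = γ·D_f = 18.2 × 2.5 = 45.5 kPa.
With d_w = 0.91 m < B, γ̄ = 9.39 + (0.91/2.2) × (18.2 − 9.39) = 13.034 kN/m³.
q_ult = c·N_c·s_c + q·N_q + 0.5·γ·B·N_γ·s_γ
     = 6 × 30.6 × 1.3 + 45.5 × 18.8 + 0.5 × 13.034 × 2.2 × 23.1 × 0.8
     = 238.68 + 855.4 + 264.96 = 1359 kPa.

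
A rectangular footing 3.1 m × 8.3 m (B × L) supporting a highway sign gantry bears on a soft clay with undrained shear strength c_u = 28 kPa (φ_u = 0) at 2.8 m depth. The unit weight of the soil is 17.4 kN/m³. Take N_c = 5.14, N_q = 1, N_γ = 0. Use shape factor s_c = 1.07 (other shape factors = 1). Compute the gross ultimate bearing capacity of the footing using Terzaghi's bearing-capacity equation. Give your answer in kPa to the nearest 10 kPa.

q_ult ≈ 200 kPa

Effective surcharge at the founding depth q = γ·D_f = 17.4 × 2.8 = 48.72 kPa.
q_ult = c·N_c·s_c + q·N_q
     = 28 × 5.14 × 1.07 + 48.72 × 1
     = 153.99 + 48.72 = 202.71 kPa.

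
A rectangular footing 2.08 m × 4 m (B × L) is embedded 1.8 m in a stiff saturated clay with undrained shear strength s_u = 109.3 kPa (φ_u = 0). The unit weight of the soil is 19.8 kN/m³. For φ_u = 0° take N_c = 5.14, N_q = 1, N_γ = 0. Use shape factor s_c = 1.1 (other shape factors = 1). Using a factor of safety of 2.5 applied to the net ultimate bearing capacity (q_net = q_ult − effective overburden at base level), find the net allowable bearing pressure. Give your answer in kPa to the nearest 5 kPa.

Overburden at base level: q = 19.8 × 1.8 = 35.64 kPa.
Cohesion term c·N_c·s_c = 109.3 × 5.14 × 1.1 = 617.98 kPa; surcharge term q·N_q = 35.64 × 1 = 35.64 kPa.
q_ult = 617.98 + 35.64 = 653.62 kPa.
Net ultimate: q_net = 653.62 − 35.64 = 617.98 kPa.
q_all(net) = 617.98 / 2.5 = 247.19 kPa.

q_all(net) ≈ 245 kPa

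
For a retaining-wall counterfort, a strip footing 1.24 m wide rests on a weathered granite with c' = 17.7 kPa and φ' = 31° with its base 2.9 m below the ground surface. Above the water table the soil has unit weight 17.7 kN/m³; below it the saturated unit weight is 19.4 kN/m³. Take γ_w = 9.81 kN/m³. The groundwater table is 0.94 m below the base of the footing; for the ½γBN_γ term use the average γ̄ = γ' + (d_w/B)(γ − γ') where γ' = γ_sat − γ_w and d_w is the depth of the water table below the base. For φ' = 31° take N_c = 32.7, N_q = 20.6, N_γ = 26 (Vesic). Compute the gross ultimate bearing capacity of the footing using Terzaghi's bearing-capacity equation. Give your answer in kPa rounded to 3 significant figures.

q = γ·D_f = 17.7 × 2.9 = 51.33 kPa.
γ' = 9.59 kN/m³; averaging over the depth B below the base, γ̄ = γ' + (d_w/B)(γ − γ') = 15.738 kN/m³.
c·N_c = 17.7 × 32.7 = 578.79 kPa
q·N_q = 51.33 × 20.6 = 1057.4 kPa
0.5·γ·B·N_γ = 0.5 × 15.738 × 1.24 × 26 = 253.69 kPa
q_ult = 578.79 + 1057.4 + 253.69 = 1889.9 kPa.

q_ult ≈ 1890 kPa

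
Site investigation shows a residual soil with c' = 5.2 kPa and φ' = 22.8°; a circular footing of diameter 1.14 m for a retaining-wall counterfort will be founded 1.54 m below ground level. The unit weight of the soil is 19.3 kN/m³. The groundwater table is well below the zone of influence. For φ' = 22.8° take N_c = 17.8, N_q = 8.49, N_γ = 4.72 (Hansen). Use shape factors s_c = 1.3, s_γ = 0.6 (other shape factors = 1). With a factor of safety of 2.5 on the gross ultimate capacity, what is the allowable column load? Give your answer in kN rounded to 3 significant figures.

P_all ≈ 165 kN

q = γ·D_f = 19.3 × 1.54 = 29.722 kPa.
c·N_c·s_c = 5.2 × 17.8 × 1.3 = 120.33 kPa
q·N_q = 29.722 × 8.49 = 252.34 kPa
0.5·γ·B·N_γ·s_γ = 0.5 × 19.3 × 1.14 × 4.72 × 0.6 = 31.155 kPa
q_ult = 120.33 + 252.34 + 31.155 = 403.82 kPa.
Gross allowable pressure q_all = 403.82 / 2.5 = 161.53 kPa.
Footing area = 1.0207 m², so allowable column load = 161.53 × 1.0207 = 164.87 kN.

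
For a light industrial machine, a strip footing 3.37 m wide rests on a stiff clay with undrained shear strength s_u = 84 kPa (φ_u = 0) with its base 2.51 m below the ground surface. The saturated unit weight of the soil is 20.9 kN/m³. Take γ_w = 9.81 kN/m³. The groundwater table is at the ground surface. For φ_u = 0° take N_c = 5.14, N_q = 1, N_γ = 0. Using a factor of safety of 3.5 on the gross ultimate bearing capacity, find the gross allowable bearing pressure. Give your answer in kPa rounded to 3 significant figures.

Water table at ground surface, so effective unit weight γ' = 20.9 − 9.81 = 11.09 kN/m³ is used throughout; overburden q = 11.09 × 2.51 = 27.836 kPa.
Cohesion term c·N_c = 84 × 5.14 = 431.76 kPa; surcharge term q·N_q = 27.836 × 1 = 27.836 kPa.
q_ult = 431.76 + 27.836 = 459.6 kPa.
q_all = 459.6 / 3.5 = 131.31 kPa.

q_all ≈ 131 kPa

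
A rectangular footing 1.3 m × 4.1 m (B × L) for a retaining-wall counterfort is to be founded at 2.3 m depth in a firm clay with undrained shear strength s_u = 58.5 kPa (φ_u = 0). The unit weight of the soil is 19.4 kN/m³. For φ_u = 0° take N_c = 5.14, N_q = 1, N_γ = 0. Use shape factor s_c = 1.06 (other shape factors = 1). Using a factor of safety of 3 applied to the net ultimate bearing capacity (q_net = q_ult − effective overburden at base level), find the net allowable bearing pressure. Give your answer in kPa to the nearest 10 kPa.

Effective surcharge at the founding depth q = γ·D_f = 19.4 × 2.3 = 44.62 kPa.
q_ult = c·N_c·s_c + q·N_q
     = 58.5 × 5.14 × 1.06 + 44.62 × 1
     = 318.73 + 44.62 = 363.35 kPa.
Net ultimate: q_net = 363.35 − 44.62 = 318.73 kPa.
q_all(net) = 318.73 / 3 = 106.24 kPa.

q_all(net) ≈ 110 kPa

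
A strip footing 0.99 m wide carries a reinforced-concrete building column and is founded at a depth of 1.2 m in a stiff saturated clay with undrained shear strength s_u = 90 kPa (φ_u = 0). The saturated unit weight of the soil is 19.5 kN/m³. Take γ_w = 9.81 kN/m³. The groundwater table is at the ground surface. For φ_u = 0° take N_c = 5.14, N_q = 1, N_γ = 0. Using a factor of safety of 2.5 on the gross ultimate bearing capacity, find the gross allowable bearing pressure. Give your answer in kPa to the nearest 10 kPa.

γ' = 19.5 − 9.81 = 9.69 kN/m³ (submerged throughout). q = 9.69 × 1.2 = 11.628 kPa.
c·N_c = 90 × 5.14 = 462.6 kPa
q·N_q = 11.628 × 1 = 11.628 kPa
q_ult = 462.6 + 11.628 = 474.23 kPa.
q_all = 474.23 / 2.5 = 189.69 kPa.

q_all ≈ 190 kPa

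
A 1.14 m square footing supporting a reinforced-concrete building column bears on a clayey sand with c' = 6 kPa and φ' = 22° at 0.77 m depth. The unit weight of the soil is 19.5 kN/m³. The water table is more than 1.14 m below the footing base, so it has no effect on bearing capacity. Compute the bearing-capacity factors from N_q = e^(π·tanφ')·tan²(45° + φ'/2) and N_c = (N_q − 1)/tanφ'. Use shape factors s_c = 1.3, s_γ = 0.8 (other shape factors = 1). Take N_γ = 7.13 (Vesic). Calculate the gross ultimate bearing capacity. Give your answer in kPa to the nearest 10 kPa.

tan22° = 0.404, so N_q = e^(π×0.404)·tan²(56°) = 3.558 × 2.198 = 7.82.
N_c = (7.82 − 1)/tan22° = 16.88.
Effective surcharge at the founding depth q = γ·D_f = 19.5 × 0.77 = 15.015 kPa.
q_ult = c·N_c·s_c + q·N_q + 0.5·γ·B·N_γ·s_γ
     = 6 × 16.883 × 1.3 + 15.015 × 7.8211 + 0.5 × 19.5 × 1.14 × 7.13 × 0.8
     = 131.69 + 117.43 + 63.4 = 312.52 kPa.

q_ult ≈ 310 kPa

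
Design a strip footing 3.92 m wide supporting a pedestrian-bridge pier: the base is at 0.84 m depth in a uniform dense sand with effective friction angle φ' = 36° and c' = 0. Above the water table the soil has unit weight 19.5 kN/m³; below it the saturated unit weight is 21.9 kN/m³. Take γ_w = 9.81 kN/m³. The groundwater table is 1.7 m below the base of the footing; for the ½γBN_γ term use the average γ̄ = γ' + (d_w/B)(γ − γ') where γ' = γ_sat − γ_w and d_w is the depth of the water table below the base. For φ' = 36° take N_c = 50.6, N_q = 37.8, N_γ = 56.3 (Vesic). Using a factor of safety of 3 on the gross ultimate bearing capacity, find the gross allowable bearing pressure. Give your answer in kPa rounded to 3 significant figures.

Effective surcharge at the founding depth q = γ·D_f = 19.5 × 0.84 = 16.38 kPa.
With d_w = 1.7 m < B, γ̄ = 12.09 + (1.7/3.92) × (19.5 − 12.09) = 15.304 kN/m³.
q_ult = q·N_q + 0.5·γ·B·N_γ
     = 16.38 × 37.8 + 0.5 × 15.304 × 3.92 × 56.3
     = 619.16 + 1688.7 = 2307.9 kPa.
q_all = 2307.9 / 3 = 769.29 kPa.

q_all ≈ 769 kPa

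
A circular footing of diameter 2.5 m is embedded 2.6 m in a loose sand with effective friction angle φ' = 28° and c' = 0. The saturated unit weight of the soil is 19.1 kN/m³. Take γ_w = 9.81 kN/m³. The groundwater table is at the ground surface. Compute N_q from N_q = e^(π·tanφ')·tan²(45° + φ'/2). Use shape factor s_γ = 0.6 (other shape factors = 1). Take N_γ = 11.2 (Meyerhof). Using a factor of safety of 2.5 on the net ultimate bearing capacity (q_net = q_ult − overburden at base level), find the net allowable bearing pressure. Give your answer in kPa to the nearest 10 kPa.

q_all(net) ≈ 160 kPa

N_q = e^(π·tan28°)·tan²(59°) = 14.72.
With the water table at the surface the whole profile is submerged: γ' = 19.1 − 9.81 = 9.29 kN/m³, so q = γ'·D_f = 24.154 kPa; the same γ' applies in the ½γBN_γ term.
q_ult = q·N_q + 0.5·γ·B·N_γ·s_γ
     = 24.154 × 14.72 + 0.5 × 9.29 × 2.5 × 11.2 × 0.6
     = 355.54 + 78.036 = 433.58 kPa.
q_net = 433.58 − 24.154 = 409.43 kPa.
q_all(net) = 409.43 / 2.5 = 163.77 kPa.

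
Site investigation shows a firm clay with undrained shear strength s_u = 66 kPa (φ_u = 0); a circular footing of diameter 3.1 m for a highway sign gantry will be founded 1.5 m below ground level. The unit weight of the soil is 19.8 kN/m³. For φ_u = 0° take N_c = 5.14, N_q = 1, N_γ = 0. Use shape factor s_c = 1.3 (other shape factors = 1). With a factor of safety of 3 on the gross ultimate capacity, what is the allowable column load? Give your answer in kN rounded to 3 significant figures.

P_all ≈ 1180 kN

Effective surcharge at the founding depth q = γ·D_f = 19.8 × 1.5 = 29.7 kPa.
q_ult = c·N_c·s_c + q·N_q
     = 66 × 5.14 × 1.3 + 29.7 × 1
     = 441.01 + 29.7 = 470.71 kPa.
Gross allowable pressure q_all = 470.71 / 3 = 156.9 kPa.
Footing area = 7.5477 m², so allowable column load = 156.9 × 7.5477 = 1184.3 kN.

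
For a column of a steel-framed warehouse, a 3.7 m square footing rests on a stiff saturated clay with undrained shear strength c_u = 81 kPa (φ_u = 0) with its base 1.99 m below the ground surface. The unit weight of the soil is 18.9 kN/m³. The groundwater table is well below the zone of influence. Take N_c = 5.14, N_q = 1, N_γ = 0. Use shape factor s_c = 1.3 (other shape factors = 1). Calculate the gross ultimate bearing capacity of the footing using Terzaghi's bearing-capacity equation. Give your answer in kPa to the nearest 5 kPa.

q_ult ≈ 580 kPa

Effective surcharge at the founding depth q = γ·D_f = 18.9 × 1.99 = 37.611 kPa.
q_ult = c·N_c·s_c + q·N_q
     = 81 × 5.14 × 1.3 + 37.611 × 1
     = 541.24 + 37.611 = 578.85 kPa.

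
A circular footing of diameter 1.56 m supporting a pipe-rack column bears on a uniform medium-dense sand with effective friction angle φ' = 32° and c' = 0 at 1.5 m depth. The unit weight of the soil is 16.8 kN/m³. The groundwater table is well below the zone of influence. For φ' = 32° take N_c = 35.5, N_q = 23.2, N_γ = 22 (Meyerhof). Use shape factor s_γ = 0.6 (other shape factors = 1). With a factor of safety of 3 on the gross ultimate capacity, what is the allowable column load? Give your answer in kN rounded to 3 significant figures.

Overburden at base level: q = 16.8 × 1.5 = 25.2 kPa.
Surcharge term q·N_q = 25.2 × 23.2 = 584.64 kPa; self-weight term 0.5·γ·B·N_γ·s_γ = 0.5 × 16.8 × 1.56 × 22 × 0.6 = 172.97 kPa.
q_ult = 584.64 + 172.97 = 757.61 kPa.
Gross allowable pressure q_all = 757.61 / 3 = 252.54 kPa.
Footing area = 1.9113 m², so allowable column load = 252.54 × 1.9113 = 482.68 kN.

P_all ≈ 483 kN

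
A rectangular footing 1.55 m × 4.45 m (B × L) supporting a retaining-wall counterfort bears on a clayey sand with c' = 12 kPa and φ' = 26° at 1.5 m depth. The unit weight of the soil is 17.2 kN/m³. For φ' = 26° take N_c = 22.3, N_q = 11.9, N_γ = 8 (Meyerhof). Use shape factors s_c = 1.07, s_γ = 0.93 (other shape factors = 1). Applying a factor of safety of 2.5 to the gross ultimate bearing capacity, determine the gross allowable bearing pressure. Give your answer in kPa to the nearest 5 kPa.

q = γ·D_f = 17.2 × 1.5 = 25.8 kPa.
c·N_c·s_c = 12 × 22.3 × 1.07 = 286.33 kPa
q·N_q = 25.8 × 11.9 = 307.02 kPa
0.5·γ·B·N_γ·s_γ = 0.5 × 17.2 × 1.55 × 8 × 0.93 = 99.175 kPa
q_ult = 286.33 + 307.02 + 99.175 = 692.53 kPa.
q_all = q_ult / FS = 692.53 / 2.5 = 277.01 kPa.

q_all ≈ 275 kPa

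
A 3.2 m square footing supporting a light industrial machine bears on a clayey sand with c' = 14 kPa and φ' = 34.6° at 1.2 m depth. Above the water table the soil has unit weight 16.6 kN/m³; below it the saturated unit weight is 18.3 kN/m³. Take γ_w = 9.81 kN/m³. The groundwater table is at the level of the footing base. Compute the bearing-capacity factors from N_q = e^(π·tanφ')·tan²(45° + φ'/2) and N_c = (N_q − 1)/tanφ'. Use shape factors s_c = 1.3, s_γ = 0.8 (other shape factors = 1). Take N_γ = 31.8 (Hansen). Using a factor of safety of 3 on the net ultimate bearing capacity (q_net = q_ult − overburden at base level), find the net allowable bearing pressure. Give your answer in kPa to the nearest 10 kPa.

N_q = e^(π·tan34.6°)·tan²(62.3°) = 31.69; N_c = (N_q − 1)/tanφ' = 44.48.
Effective surcharge at the founding depth q = γ·D_f = 16.6 × 1.2 = 19.92 kPa.
The water table coincides with the base, so in the self-weight term γ → γ' = 8.49 kN/m³.
q_ult = c·N_c·s_c + q·N_q + 0.5·γ·B·N_γ·s_γ
     = 14 × 44.483 × 1.3 + 19.92 × 31.687 + 0.5 × 8.49 × 3.2 × 31.8 × 0.8
     = 809.6 + 631.21 + 345.58 = 1786.4 kPa.
q_net = 1786.4 − 19.92 = 1766.5 kPa.
q_all(net) = 1766.5 / 3 = 588.82 kPa.

q_all(net) ≈ 590 kPa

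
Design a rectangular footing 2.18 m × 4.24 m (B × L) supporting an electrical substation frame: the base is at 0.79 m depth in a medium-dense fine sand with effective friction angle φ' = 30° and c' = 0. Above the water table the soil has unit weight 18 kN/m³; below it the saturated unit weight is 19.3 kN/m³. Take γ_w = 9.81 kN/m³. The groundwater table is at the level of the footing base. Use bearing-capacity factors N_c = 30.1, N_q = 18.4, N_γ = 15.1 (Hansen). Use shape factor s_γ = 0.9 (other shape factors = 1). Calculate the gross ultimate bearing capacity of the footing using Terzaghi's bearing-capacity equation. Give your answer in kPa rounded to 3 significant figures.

q_ult ≈ 402 kPa

Effective surcharge at the founding depth q = γ·D_f = 18 × 0.79 = 14.22 kPa.
The water table coincides with the base, so in the self-weight term γ → γ' = 9.49 kN/m³.
q_ult = q·N_q + 0.5·γ·B·N_γ·s_γ
     = 14.22 × 18.4 + 0.5 × 9.49 × 2.18 × 15.1 × 0.9
     = 261.65 + 140.58 = 402.22 kPa.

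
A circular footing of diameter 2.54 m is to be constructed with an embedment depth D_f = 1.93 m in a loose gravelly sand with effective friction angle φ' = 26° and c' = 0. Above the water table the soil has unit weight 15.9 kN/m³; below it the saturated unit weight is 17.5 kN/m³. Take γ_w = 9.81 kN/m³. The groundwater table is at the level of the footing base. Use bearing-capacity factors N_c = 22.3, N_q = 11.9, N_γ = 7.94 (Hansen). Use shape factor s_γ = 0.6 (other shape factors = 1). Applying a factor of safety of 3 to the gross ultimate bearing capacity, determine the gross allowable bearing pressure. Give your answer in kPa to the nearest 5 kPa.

Effective surcharge at the founding depth q = γ·D_f = 15.9 × 1.93 = 30.687 kPa.
The water table coincides with the base, so in the self-weight term γ → γ' = 7.69 kN/m³.
q_ult = q·N_q + 0.5·γ·B·N_γ·s_γ
     = 30.687 × 11.9 + 0.5 × 7.69 × 2.54 × 7.94 × 0.6
     = 365.18 + 46.527 = 411.7 kPa.
q_all = q_ult / FS = 411.7 / 3 = 137.23 kPa.

q_all ≈ 135 kPa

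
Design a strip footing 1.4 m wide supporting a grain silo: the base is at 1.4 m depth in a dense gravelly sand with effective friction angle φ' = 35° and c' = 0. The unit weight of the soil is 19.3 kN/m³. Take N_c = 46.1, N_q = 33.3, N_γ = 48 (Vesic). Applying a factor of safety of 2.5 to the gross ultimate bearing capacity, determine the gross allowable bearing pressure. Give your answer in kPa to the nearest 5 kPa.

q_all ≈ 620 kPa

Overburden at base level: q = 19.3 × 1.4 = 27.02 kPa.
Surcharge term q·N_q = 27.02 × 33.3 = 899.77 kPa; self-weight term 0.5·γ·B·N_γ = 0.5 × 19.3 × 1.4 × 48 = 648.48 kPa.
q_ult = 899.77 + 648.48 = 1548.2 kPa.
q_all = q_ult / FS = 1548.2 / 2.5 = 619.3 kPa.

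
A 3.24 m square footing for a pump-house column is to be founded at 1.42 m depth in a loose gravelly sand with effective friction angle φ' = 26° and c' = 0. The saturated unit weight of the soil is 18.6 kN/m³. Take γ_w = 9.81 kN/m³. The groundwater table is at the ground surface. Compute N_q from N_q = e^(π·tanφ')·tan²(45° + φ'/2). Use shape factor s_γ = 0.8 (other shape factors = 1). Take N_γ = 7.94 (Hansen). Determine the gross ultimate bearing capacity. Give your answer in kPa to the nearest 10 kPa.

q_ult ≈ 240 kPa

tan26° = 0.4877, so N_q = e^(π×0.4877)·tan²(58°) = 4.629 × 2.561 = 11.85.
With the water table at the surface the whole profile is submerged: γ' = 18.6 − 9.81 = 8.79 kN/m³, so q = γ'·D_f = 12.482 kPa; the same γ' applies in the ½γBN_γ term.
q_ult = q·N_q + 0.5·γ·B·N_γ·s_γ
     = 12.482 × 11.854 + 0.5 × 8.79 × 3.24 × 7.94 × 0.8
     = 147.96 + 90.451 = 238.41 kPa.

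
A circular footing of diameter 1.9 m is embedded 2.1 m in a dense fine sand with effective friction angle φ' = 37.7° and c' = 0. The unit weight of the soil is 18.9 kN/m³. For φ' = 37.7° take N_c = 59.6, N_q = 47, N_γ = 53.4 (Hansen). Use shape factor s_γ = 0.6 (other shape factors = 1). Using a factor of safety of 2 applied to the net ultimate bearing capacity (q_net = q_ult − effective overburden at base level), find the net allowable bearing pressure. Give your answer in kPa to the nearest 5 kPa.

Effective surcharge at the founding depth q = γ·D_f = 18.9 × 2.1 = 39.69 kPa.
q_ult = q·N_q + 0.5·γ·B·N_γ·s_γ
     = 39.69 × 47 + 0.5 × 18.9 × 1.9 × 53.4 × 0.6
     = 1865.4 + 575.28 = 2440.7 kPa.
Net ultimate: q_net = 2440.7 − 39.69 = 2401 kPa.
q_all(net) = 2401 / 2 = 1200.5 kPa.

q_all(net) ≈ 1200 kPa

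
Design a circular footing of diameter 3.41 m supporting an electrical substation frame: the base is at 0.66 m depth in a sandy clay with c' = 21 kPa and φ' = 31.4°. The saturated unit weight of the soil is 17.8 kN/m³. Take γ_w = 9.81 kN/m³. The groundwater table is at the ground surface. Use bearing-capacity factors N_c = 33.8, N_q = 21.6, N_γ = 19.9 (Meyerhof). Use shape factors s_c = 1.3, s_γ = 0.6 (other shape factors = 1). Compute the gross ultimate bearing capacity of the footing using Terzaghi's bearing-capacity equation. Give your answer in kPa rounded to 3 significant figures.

q_ult ≈ 1200 kPa

γ' = 17.8 − 9.81 = 7.99 kN/m³ (submerged throughout). q = 7.99 × 0.66 = 5.2734 kPa; the same γ' applies in the ½γBN_γ term.
c·N_c·s_c = 21 × 33.8 × 1.3 = 922.74 kPa
q·N_q = 5.2734 × 21.6 = 113.91 kPa
0.5·γ·B·N_γ·s_γ = 0.5 × 7.99 × 3.41 × 19.9 × 0.6 = 162.66 kPa
q_ult = 922.74 + 113.91 + 162.66 = 1199.3 kPa.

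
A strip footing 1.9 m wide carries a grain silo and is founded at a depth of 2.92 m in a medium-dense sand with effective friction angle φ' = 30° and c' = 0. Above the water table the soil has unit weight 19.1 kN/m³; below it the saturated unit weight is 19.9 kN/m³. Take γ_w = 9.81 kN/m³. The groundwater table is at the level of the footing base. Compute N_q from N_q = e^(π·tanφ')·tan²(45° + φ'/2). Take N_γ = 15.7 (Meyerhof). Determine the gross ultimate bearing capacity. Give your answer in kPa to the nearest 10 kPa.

tan30° = 0.5774, so N_q = e^(π×0.5774)·tan²(60°) = 6.134 × 3.0 = 18.4.
Overburden at base level: q = 19.1 × 2.92 = 55.772 kPa.
Below the base the soil is submerged, so the ½γBN_γ term uses γ' = 19.9 − 9.81 = 10.09 kN/m³.
Surcharge term q·N_q = 55.772 × 18.401 = 1026.3 kPa; self-weight term 0.5·γ·B·N_γ = 0.5 × 10.09 × 1.9 × 15.7 = 150.49 kPa.
q_ult = 1026.3 + 150.49 = 1176.8 kPa.

q_ult ≈ 1180 kPa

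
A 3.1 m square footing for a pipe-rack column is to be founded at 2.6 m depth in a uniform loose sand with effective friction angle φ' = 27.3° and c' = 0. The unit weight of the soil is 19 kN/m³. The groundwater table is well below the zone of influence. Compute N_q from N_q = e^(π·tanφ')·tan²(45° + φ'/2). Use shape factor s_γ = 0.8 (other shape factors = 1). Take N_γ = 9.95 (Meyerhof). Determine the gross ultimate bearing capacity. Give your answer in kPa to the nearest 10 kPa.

tan27.3° = 0.5161, so N_q = e^(π×0.5161)·tan²(58.65°) = 5.061 × 2.694 = 13.64.
Overburden at base level: q = 19 × 2.6 = 49.4 kPa.
Surcharge term q·N_q = 49.4 × 13.636 = 673.61 kPa; self-weight term 0.5·γ·B·N_γ·s_γ = 0.5 × 19 × 3.1 × 9.95 × 0.8 = 234.42 kPa.
q_ult = 673.61 + 234.42 = 908.03 kPa.

q_ult ≈ 910 kPa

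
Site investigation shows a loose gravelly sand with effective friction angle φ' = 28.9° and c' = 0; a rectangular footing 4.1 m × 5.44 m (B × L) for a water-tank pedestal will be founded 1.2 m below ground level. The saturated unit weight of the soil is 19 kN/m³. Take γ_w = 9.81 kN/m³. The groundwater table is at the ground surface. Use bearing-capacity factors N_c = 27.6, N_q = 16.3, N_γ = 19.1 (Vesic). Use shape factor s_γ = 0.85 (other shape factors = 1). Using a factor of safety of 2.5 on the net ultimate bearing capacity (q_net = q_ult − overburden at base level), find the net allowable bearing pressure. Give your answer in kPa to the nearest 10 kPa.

γ' = 19 − 9.81 = 9.19 kN/m³ (submerged throughout). q = 9.19 × 1.2 = 11.028 kPa; the same γ' applies in the ½γBN_γ term.
q·N_q = 11.028 × 16.3 = 179.76 kPa
0.5·γ·B·N_γ·s_γ = 0.5 × 9.19 × 4.1 × 19.1 × 0.85 = 305.86 kPa
q_ult = 179.76 + 305.86 = 485.62 kPa.
q_net = 485.62 − 11.028 = 474.59 kPa.
q_all(net) = 474.59 / 2.5 = 189.84 kPa.

q_all(net) ≈ 190 kPa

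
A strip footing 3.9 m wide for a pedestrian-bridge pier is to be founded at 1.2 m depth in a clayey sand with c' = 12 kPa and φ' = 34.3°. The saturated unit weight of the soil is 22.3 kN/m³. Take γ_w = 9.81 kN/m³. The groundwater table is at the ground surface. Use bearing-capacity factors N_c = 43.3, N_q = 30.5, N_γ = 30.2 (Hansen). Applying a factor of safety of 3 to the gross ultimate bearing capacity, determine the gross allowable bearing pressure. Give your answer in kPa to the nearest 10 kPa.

q_all ≈ 570 kPa

γ' = 22.3 − 9.81 = 12.49 kN/m³ (submerged throughout). q = 12.49 × 1.2 = 14.988 kPa; the same γ' applies in the ½γBN_γ term.
c·N_c = 12 × 43.3 = 519.6 kPa
q·N_q = 14.988 × 30.5 = 457.13 kPa
0.5·γ·B·N_γ = 0.5 × 12.49 × 3.9 × 30.2 = 735.54 kPa
q_ult = 519.6 + 457.13 + 735.54 = 1712.3 kPa.
q_all = q_ult / FS = 1712.3 / 3 = 570.76 kPa.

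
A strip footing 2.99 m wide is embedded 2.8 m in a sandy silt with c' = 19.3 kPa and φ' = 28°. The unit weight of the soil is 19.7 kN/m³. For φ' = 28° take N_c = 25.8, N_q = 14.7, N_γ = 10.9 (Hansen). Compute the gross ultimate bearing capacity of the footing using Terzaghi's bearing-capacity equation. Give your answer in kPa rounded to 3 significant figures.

Overburden at base level: q = 19.7 × 2.8 = 55.16 kPa.
Cohesion term c·N_c = 19.3 × 25.8 = 497.94 kPa; surcharge term q·N_q = 55.16 × 14.7 = 810.85 kPa; self-weight term 0.5·γ·B·N_γ = 0.5 × 19.7 × 2.99 × 10.9 = 321.02 kPa.
q_ult = 497.94 + 810.85 + 321.02 = 1629.8 kPa.

q_ult ≈ 1630 kPa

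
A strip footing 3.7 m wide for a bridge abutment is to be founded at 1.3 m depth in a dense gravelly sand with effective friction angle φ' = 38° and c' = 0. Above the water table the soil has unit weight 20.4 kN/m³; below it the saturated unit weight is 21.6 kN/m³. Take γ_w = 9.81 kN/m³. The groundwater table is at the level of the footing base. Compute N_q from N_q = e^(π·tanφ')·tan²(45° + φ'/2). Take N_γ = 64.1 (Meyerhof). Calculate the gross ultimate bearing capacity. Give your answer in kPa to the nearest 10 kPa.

q_ult ≈ 2700 kPa

tan38° = 0.7813, so N_q = e^(π×0.7813)·tan²(64°) = 11.64 × 4.204 = 48.93.
q = γ·D_f = 20.4 × 1.3 = 26.52 kPa.
For the ½γBN_γ term take γ' = 21.6 − 9.81 = 11.79 kN/m³ (soil below base is submerged).
q·N_q = 26.52 × 48.933 = 1297.7 kPa
0.5·γ·B·N_γ = 0.5 × 11.79 × 3.7 × 64.1 = 1398.1 kPa
q_ult = 1297.7 + 1398.1 = 2695.8 kPa.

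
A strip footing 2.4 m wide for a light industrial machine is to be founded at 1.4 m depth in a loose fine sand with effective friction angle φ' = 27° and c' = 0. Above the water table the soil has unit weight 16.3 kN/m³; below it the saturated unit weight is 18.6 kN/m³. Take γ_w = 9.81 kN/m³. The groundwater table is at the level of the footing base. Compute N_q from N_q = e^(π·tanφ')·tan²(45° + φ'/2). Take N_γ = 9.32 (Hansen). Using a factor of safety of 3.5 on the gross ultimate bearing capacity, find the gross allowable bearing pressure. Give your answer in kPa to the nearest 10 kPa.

q_all ≈ 110 kPa

N_q = e^(π·tan27°)·tan²(58.5°) = 13.2.
q = γ·D_f = 16.3 × 1.4 = 22.82 kPa.
For the ½γBN_γ term take γ' = 18.6 − 9.81 = 8.79 kN/m³ (soil below base is submerged).
q·N_q = 22.82 × 13.199 = 301.2 kPa
0.5·γ·B·N_γ = 0.5 × 8.79 × 2.4 × 9.32 = 98.307 kPa
q_ult = 301.2 + 98.307 = 399.51 kPa.
q_all = 399.51 / 3.5 = 114.15 kPa.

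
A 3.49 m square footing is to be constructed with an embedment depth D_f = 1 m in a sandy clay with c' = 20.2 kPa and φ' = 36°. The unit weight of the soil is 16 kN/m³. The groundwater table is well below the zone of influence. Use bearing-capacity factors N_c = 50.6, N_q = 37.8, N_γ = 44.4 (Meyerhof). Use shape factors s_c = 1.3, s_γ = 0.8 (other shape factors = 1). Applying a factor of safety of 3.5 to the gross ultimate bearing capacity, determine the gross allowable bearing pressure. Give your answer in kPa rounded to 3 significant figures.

q = γ·D_f = 16 × 1 = 16 kPa.
c·N_c·s_c = 20.2 × 50.6 × 1.3 = 1328.8 kPa
q·N_q = 16 × 37.8 = 604.8 kPa
0.5·γ·B·N_γ·s_γ = 0.5 × 16 × 3.49 × 44.4 × 0.8 = 991.72 kPa
q_ult = 1328.8 + 604.8 + 991.72 = 2925.3 kPa.
q_all = q_ult / FS = 2925.3 / 3.5 = 835.79 kPa.

q_all ≈ 836 kPa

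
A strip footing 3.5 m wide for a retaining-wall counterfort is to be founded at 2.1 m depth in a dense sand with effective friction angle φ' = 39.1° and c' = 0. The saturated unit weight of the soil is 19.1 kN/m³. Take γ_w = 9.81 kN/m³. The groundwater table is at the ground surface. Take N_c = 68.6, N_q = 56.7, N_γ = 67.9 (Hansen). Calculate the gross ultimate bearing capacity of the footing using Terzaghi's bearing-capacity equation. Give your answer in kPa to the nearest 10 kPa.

q_ult ≈ 2210 kPa

Water table at ground surface, so effective unit weight γ' = 19.1 − 9.81 = 9.29 kN/m³ is used throughout; overburden q = 9.29 × 2.1 = 19.509 kPa; the same γ' applies in the ½γBN_γ term.
Surcharge term q·N_q = 19.509 × 56.7 = 1106.2 kPa; self-weight term 0.5·γ·B·N_γ = 0.5 × 9.29 × 3.5 × 67.9 = 1103.9 kPa.
q_ult = 1106.2 + 1103.9 = 2210 kPa.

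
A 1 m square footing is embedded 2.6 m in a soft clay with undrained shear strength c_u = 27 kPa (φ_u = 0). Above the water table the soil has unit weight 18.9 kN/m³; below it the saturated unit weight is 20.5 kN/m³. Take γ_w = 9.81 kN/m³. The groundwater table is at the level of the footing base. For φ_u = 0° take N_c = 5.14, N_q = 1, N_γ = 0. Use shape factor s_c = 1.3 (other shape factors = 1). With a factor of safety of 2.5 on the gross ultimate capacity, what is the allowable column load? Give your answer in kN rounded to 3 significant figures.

Effective surcharge at the founding depth q = γ·D_f = 18.9 × 2.6 = 49.14 kPa.
q_ult = c·N_c·s_c + q·N_q
     = 27 × 5.14 × 1.3 + 49.14 × 1
     = 180.41 + 49.14 = 229.55 kPa.
Gross allowable pressure q_all = 229.55 / 2.5 = 91.822 kPa.
Footing area = 1 m², so allowable column load = 91.822 × 1 = 91.822 kN.

P_all ≈ 91.8 kN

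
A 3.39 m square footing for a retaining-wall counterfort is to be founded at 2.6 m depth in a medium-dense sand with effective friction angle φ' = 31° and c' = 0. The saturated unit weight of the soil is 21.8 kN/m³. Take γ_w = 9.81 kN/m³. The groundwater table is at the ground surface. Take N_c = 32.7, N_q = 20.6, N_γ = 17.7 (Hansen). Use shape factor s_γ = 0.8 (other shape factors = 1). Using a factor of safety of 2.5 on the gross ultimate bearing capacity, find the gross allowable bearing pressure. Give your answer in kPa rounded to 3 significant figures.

Water table at ground surface, so effective unit weight γ' = 21.8 − 9.81 = 11.99 kN/m³ is used throughout; overburden q = 11.99 × 2.6 = 31.174 kPa; the same γ' applies in the ½γBN_γ term.
Surcharge term q·N_q = 31.174 × 20.6 = 642.18 kPa; self-weight term 0.5·γ·B·N_γ·s_γ = 0.5 × 11.99 × 3.39 × 17.7 × 0.8 = 287.77 kPa.
q_ult = 642.18 + 287.77 = 929.96 kPa.
q_all = 929.96 / 2.5 = 371.98 kPa.

q_all ≈ 372 kPa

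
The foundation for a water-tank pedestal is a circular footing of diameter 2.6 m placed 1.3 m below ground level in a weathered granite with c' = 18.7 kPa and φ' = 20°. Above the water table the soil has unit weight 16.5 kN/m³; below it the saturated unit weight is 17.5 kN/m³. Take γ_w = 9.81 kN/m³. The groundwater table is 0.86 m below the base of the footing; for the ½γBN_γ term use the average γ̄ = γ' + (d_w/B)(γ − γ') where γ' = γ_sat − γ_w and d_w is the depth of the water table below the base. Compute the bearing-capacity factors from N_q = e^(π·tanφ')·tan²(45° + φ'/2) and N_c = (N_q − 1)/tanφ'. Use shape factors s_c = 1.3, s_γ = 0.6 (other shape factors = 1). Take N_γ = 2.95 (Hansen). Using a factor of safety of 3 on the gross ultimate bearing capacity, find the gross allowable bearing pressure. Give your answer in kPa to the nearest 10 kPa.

q_all ≈ 170 kPa

N_q = e^(π·tan20°)·tan²(55°) = 6.4; N_c = (N_q − 1)/tanφ' = 14.83.
Overburden at base level: q = 16.5 × 1.3 = 21.45 kPa.
The water table is 0.86 m below the base (< B = 2.6 m), so the ½γBN_γ term uses γ̄ = γ' + (d_w/B)(γ − γ') = 7.69 + (0.86/2.6)(16.5 − 7.69) = 10.604 kN/m³.
Cohesion term c·N_c·s_c = 18.7 × 14.835 × 1.3 = 360.63 kPa; surcharge term q·N_q = 21.45 × 6.3994 = 137.27 kPa; self-weight term 0.5·γ·B·N_γ·s_γ = 0.5 × 10.604 × 2.6 × 2.95 × 0.6 = 24.4 kPa.
q_ult = 360.63 + 137.27 + 24.4 = 522.3 kPa.
q_all = 522.3 / 3 = 174.1 kPa.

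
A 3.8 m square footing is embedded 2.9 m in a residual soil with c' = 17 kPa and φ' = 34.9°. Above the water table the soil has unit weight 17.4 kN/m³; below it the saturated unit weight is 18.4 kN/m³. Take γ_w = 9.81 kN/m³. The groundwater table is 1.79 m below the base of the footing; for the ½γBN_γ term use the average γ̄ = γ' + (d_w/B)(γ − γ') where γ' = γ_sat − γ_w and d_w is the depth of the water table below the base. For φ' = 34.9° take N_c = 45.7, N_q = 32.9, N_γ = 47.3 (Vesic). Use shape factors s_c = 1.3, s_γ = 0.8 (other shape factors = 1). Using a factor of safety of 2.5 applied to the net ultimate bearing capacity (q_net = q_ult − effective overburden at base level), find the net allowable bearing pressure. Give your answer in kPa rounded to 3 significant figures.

q_all(net) ≈ 1410 kPa

q = γ·D_f = 17.4 × 2.9 = 50.46 kPa.
γ' = 8.59 kN/m³; averaging over the depth B below the base, γ̄ = γ' + (d_w/B)(γ − γ') = 12.74 kN/m³.
c·N_c·s_c = 17 × 45.7 × 1.3 = 1010 kPa
q·N_q = 50.46 × 32.9 = 1660.1 kPa
0.5·γ·B·N_γ·s_γ = 0.5 × 12.74 × 3.8 × 47.3 × 0.8 = 915.95 kPa
q_ult = 1010 + 1660.1 + 915.95 = 3586.1 kPa.
Net ultimate: q_net = 3586.1 − 50.46 = 3535.6 kPa.
q_all(net) = 3535.6 / 2.5 = 1414.2 kPa.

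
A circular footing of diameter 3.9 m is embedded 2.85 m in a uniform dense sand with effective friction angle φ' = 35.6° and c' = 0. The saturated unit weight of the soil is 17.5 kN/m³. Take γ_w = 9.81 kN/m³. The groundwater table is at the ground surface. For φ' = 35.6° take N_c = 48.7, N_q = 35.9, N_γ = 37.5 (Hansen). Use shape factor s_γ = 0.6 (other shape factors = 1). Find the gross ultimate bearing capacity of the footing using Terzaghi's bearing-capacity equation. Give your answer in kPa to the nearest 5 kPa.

Water table at ground surface, so effective unit weight γ' = 17.5 − 9.81 = 7.69 kN/m³ is used throughout; overburden q = 7.69 × 2.85 = 21.916 kPa; the same γ' applies in the ½γBN_γ term.
Surcharge term q·N_q = 21.916 × 35.9 = 786.8 kPa; self-weight term 0.5·γ·B·N_γ·s_γ = 0.5 × 7.69 × 3.9 × 37.5 × 0.6 = 337.4 kPa.
q_ult = 786.8 + 337.4 = 1124.2 kPa.

q_ult ≈ 1125 kPa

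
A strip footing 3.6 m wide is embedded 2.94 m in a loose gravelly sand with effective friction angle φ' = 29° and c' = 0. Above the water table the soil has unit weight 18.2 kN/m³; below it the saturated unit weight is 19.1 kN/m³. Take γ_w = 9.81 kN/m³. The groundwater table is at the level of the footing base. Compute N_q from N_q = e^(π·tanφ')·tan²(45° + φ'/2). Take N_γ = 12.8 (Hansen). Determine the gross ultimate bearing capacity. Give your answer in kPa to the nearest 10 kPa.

q_ult ≈ 1090 kPa

tan29° = 0.5543, so N_q = e^(π×0.5543)·tan²(59.5°) = 5.705 × 2.882 = 16.44.
Overburden at base level: q = 18.2 × 2.94 = 53.508 kPa.
Below the base the soil is submerged, so the ½γBN_γ term uses γ' = 19.1 − 9.81 = 9.29 kN/m³.
Surcharge term q·N_q = 53.508 × 16.443 = 879.85 kPa; self-weight term 0.5·γ·B·N_γ = 0.5 × 9.29 × 3.6 × 12.8 = 214.04 kPa.
q_ult = 879.85 + 214.04 = 1093.9 kPa.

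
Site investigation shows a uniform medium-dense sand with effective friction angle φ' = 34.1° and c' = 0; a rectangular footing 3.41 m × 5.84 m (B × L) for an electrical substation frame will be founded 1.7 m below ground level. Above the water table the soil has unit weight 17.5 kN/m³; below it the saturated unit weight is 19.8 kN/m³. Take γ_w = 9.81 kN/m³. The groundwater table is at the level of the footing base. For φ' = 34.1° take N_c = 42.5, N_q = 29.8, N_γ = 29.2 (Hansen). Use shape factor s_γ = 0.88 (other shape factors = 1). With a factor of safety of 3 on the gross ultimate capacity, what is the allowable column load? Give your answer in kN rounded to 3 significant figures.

Effective surcharge at the founding depth q = γ·D_f = 17.5 × 1.7 = 29.75 kPa.
The water table coincides with the base, so in the self-weight term γ → γ' = 9.99 kN/m³.
q_ult = q·N_q + 0.5·γ·B·N_γ·s_γ
     = 29.75 × 29.8 + 0.5 × 9.99 × 3.41 × 29.2 × 0.88
     = 886.55 + 437.68 = 1324.2 kPa.
Gross allowable pressure q_all = 1324.2 / 3 = 441.41 kPa.
Footing area = 19.9144 m², so allowable column load = 441.41 × 19.9144 = 8790.4 kN.

P_all ≈ 8790 kN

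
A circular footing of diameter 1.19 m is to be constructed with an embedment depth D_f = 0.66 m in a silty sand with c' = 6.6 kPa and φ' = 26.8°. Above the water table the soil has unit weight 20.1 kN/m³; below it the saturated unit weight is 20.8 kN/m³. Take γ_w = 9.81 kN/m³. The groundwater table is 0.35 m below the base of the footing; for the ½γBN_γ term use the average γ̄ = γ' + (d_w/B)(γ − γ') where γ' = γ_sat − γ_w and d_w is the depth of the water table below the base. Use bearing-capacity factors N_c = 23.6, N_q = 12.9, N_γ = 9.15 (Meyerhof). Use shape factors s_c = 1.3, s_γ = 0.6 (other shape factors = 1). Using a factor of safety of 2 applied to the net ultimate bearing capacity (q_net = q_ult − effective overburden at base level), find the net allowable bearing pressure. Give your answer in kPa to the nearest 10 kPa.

q_all(net) ≈ 200 kPa

q = γ·D_f = 20.1 × 0.66 = 13.266 kPa.
γ' = 10.99 kN/m³; averaging over the depth B below the base, γ̄ = γ' + (d_w/B)(γ − γ') = 13.669 kN/m³.
c·N_c·s_c = 6.6 × 23.6 × 1.3 = 202.49 kPa
q·N_q = 13.266 × 12.9 = 171.13 kPa
0.5·γ·B·N_γ·s_γ = 0.5 × 13.669 × 1.19 × 9.15 × 0.6 = 44.652 kPa
q_ult = 202.49 + 171.13 + 44.652 = 418.27 kPa.
Net ultimate: q_net = 418.27 − 13.266 = 405.01 kPa.
q_all(net) = 405.01 / 2 = 202.5 kPa.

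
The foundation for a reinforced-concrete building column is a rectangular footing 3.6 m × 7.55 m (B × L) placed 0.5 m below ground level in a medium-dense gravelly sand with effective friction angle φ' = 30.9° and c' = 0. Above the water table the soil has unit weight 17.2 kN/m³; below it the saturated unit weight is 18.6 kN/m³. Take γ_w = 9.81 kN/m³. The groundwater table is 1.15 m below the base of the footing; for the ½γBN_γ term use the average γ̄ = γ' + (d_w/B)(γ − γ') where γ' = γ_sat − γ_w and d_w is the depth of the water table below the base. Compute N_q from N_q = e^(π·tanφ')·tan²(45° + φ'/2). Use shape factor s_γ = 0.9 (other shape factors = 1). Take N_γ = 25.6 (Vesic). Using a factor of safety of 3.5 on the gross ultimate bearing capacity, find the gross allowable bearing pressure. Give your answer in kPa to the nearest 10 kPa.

q_all ≈ 190 kPa

N_q = e^(π·tan30.9°)·tan²(60.45°) = 20.39.
Effective surcharge at the founding depth q = γ·D_f = 17.2 × 0.5 = 8.6 kPa.
With d_w = 1.15 m < B, γ̄ = 8.79 + (1.15/3.6) × (17.2 − 8.79) = 11.477 kN/m³.
q_ult = q·N_q + 0.5·γ·B·N_γ·s_γ
     = 8.6 × 20.394 + 0.5 × 11.477 × 3.6 × 25.6 × 0.9
     = 175.39 + 475.95 = 651.35 kPa.
q_all = 651.35 / 3.5 = 186.1 kPa.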